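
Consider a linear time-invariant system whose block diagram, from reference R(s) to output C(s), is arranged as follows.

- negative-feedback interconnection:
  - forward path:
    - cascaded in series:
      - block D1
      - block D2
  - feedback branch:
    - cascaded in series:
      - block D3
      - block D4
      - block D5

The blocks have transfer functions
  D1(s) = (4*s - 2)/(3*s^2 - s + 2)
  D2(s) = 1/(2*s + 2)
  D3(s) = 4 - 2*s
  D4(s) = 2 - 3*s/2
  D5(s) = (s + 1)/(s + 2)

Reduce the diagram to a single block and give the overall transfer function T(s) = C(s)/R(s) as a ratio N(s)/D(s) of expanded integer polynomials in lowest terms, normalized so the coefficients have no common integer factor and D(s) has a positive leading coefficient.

1. multiply D1, D2 (series) gives (2*s - 1)/(3*s^3 + 2*s^2 + s + 2)
2. multiply D3, D4, D5 (series) gives (3*s^3 - 7*s^2 - 2*s + 8)/(s + 2)
3. close the feedback loop around (D1*D2), (D3*D4*D5); the result is T(s) itself (integer coefficients, no common factor, positive leading denominator coefficient)

Answer: (2*s^2 + 3*s - 2)/(9*s^4 - 9*s^3 + 8*s^2 + 22*s - 4)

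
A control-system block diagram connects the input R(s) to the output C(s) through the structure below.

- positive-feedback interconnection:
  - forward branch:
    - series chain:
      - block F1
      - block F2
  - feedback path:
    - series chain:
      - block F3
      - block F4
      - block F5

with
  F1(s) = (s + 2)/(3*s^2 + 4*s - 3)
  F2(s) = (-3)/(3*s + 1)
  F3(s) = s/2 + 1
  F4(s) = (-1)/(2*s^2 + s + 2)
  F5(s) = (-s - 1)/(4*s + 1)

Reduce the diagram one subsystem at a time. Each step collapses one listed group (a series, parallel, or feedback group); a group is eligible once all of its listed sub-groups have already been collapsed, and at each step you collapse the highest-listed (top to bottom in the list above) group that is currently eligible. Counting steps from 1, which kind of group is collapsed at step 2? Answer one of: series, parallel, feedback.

Answer: series

Working:
1. cascade F1, F2
2. combine F3, F4, F5 in series
3. feedback reduction of (F1*F2), (F3*F4*F5)
Step 2: series.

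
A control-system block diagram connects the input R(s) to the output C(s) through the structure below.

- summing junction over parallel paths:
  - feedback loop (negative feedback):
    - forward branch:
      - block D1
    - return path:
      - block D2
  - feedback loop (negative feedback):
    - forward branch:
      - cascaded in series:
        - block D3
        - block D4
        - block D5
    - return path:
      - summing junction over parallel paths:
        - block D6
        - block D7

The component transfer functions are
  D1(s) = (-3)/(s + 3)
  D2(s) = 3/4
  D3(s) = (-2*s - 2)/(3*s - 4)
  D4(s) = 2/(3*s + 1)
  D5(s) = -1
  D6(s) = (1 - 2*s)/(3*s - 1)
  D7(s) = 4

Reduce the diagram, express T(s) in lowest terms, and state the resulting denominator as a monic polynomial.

Reducing step by step:

Step 1. close the feedback loop around D1, D2, giving (-12)/(4*s + 3)
Step 2. reduce the series chain D3, D4, D5, giving (4*s + 4)/(9*s^2 - 9*s - 4)
Step 3. parallel reduction of D6, D7, giving (10*s - 3)/(3*s - 1)
Step 4. collapse the loop ((D3*D4*D5) forward, (D6+D7) return), giving (12*s^2 + 8*s - 4)/(27*s^3 + 4*s^2 + 25*s - 8)
Step 5. add [D1/(1+D1*D2)], [(D3*D4*D5)/(1+(D3*D4*D5)*(D6+D7))] (parallel), giving (-276*s^3 + 20*s^2 - 292*s + 84)/(108*s^4 + 97*s^3 + 112*s^2 + 43*s - 24)
No further cancellation is possible in the step-5 result, so that is T(s). Its denominator becomes monic after dividing by the leading coefficient 108.

Answer: s^4 + 97*s^3/108 + 28*s^2/27 + 43*s/108 - 2/9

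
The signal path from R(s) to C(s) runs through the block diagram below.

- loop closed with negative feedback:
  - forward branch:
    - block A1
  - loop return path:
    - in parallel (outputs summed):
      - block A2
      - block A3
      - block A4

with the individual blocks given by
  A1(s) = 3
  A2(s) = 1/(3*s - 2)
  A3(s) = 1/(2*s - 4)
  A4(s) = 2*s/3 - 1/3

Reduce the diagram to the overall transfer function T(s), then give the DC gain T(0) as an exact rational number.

Step 1 - add A2, A3, A4 (parallel); result (12*s^3 - 38*s^2 + 47*s - 26)/(18*s^2 - 48*s + 24)
Step 2 - close the feedback loop around A1, (A2+A3+A4); result (18*s^2 - 48*s + 24)/(12*s^3 - 32*s^2 + 31*s - 18)
Step 2 gives the overall T(s). Then T(0) = 24/(-18) = -4/3.

Final answer: -4/3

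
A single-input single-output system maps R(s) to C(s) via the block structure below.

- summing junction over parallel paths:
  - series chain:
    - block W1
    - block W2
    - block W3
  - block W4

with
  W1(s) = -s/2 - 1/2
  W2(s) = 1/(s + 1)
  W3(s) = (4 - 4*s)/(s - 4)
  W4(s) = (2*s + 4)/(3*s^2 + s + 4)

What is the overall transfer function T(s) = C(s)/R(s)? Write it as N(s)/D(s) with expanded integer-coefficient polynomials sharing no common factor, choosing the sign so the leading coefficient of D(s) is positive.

(1) combine W1, W2, W3 in series = (2*s - 2)/(s - 4)
(2) add (W1*W2*W3), W4 (parallel) - this is the overall T(s), already in the required normalized form

Therefore the answer is (6*s^3 - 2*s^2 + 2*s - 24)/(3*s^3 - 11*s^2 - 16).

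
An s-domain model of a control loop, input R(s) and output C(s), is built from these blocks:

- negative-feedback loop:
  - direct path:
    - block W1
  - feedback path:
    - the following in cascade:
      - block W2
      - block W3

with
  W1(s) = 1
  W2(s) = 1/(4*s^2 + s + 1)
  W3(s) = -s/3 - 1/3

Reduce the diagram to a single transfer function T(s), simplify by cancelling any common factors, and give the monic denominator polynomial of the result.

Step 1: multiply W2, W3 (series) gives (-s - 1)/(12*s^2 + 3*s + 3)
Step 2: collapse the loop (W1 forward, (W2*W3) return) gives (12*s^2 + 3*s + 3)/(12*s^2 + 2*s + 2)
Step 2 gives the fully reduced T(s), with no common factor left to cancel. The denominator's leading coefficient is 12, so divide each of its coefficients by 12 to get the monic form.

Therefore the answer is s^2 + s/6 + 1/6.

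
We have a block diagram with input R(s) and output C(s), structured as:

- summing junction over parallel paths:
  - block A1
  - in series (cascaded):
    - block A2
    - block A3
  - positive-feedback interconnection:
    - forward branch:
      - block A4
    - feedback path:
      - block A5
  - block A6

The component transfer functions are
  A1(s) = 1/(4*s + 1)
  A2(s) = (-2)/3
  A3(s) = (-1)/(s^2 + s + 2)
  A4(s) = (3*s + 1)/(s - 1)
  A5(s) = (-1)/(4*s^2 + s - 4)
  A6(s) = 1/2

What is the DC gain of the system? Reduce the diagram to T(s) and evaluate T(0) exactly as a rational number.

Answer: 31/30

Working:
Step 1. cascade A2, A3 = 2/(3*s^2 + 3*s + 6)
Step 2. apply the feedback formula to A4, A5 = (12*s^3 + 7*s^2 - 11*s - 4)/(4*s^3 - 3*s^2 - 2*s + 5)
Step 3. sum the parallel branches A1, (A2*A3), [A4/(1-A4*A5)], A6 = (336*s^6 + 576*s^5 + 703*s^4 + 55*s^3 - 689*s^2 - 147*s + 62)/(96*s^6 + 48*s^5 + 78*s^4 - 54*s^3 + 6*s^2 + 246*s + 60)
That last expression is T(s); at s = 0 only the constant terms survive, so T(0) = 62/60 = 31/30.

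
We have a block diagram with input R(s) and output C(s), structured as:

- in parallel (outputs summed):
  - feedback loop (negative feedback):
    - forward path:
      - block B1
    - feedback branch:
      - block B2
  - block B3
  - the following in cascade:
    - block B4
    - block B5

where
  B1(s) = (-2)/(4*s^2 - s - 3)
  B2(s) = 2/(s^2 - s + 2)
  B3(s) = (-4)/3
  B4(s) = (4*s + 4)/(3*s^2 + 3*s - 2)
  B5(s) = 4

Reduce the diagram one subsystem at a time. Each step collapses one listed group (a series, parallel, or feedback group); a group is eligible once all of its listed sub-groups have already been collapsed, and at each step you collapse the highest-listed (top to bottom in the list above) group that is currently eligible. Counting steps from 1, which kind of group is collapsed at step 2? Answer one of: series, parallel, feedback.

Reducing step by step:

1. collapse the loop (B1 forward, B2 return)
2. cascade B4, B5
3. reduce the parallel group [B1/(1+B1*B2)], B3, (B4*B5)
So the answer for step 2 is series.

Answer: series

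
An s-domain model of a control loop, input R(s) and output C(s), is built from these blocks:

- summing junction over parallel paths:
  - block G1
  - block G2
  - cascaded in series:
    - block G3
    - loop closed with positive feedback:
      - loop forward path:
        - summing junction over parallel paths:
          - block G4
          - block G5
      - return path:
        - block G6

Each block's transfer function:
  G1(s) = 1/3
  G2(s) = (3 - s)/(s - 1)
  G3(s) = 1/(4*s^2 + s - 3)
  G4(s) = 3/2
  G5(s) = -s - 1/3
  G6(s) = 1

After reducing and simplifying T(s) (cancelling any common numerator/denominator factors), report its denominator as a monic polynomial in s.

Step 1. sum the parallel branches G4, G5; result 7/6 - s
Step 2. apply the feedback formula to (G4+G5), G6; result (7 - 6*s)/(6*s - 1)
Step 3. cascade G3, [(G4+G5)/(1-(G4+G5)*G6)]; result (7 - 6*s)/(24*s^3 + 2*s^2 - 19*s + 3)
Step 4. add G1, G2, (G3*[(G4+G5)/(1-(G4+G5)*G6)]) (parallel); result (-48*s^4 + 188*s^3 + 36*s^2 - 119*s + 3)/(72*s^4 - 66*s^3 - 63*s^2 + 66*s - 9)
That last expression is T(s), already simplified. Scaling its denominator by 1/72 (the reciprocal of the leading coefficient) yields the monic denominator.

Answer: s^4 - 11*s^3/12 - 7*s^2/8 + 11*s/12 - 1/8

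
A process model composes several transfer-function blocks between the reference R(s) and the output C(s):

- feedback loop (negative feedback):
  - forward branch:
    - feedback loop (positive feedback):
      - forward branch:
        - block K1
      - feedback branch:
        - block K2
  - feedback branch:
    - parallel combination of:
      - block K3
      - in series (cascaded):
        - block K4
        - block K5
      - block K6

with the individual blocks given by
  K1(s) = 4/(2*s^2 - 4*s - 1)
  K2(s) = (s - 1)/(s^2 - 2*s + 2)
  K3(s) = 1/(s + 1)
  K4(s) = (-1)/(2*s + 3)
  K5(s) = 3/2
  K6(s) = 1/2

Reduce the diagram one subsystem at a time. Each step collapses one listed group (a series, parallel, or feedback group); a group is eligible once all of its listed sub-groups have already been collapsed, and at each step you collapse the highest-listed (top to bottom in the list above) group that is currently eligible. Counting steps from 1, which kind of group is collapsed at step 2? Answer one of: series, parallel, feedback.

Reducing step by step:

Step 1 - close the feedback loop around K1, K2
Step 2 - cascade K4, K5
Step 3 - reduce the parallel group K3, (K4*K5), K6
Step 4 - close the feedback loop around [K1/(1-K1*K2)], (K3+(K4*K5)+K6)
At step 2 the group reduced is series.

Answer: series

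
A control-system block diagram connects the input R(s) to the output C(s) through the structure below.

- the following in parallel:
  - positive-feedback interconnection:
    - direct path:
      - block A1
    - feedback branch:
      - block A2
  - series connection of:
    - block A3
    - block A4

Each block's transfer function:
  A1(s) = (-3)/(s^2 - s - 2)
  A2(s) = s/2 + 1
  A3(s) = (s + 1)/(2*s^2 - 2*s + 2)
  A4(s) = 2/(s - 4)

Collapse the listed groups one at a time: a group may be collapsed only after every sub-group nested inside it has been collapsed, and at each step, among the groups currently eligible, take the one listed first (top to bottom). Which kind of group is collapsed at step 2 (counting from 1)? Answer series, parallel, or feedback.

Reducing step by step:

Step 1 - reduce the feedback loop with forward A1 and return A2
Step 2 - combine A3, A4 in series
Step 3 - combine [A1/(1-A1*A2)], (A3*A4) in parallel
The group at step 2 is a series group.

Answer: series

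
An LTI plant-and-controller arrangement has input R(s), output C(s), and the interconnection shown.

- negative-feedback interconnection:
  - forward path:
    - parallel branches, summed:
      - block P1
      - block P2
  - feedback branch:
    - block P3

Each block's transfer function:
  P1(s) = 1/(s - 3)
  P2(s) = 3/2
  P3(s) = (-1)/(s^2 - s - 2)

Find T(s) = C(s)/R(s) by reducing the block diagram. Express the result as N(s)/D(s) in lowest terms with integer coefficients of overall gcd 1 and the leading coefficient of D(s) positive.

First reduce the diagram to T(s).

[1] sum the parallel branches P1, P2; result (3*s - 7)/(2*s - 6)
[2] feedback reduction of (P1+P2), P3 - this is the overall T(s), already in the required normalized form

Answer: (3*s^3 - 10*s^2 + s + 14)/(2*s^3 - 8*s^2 - s + 19)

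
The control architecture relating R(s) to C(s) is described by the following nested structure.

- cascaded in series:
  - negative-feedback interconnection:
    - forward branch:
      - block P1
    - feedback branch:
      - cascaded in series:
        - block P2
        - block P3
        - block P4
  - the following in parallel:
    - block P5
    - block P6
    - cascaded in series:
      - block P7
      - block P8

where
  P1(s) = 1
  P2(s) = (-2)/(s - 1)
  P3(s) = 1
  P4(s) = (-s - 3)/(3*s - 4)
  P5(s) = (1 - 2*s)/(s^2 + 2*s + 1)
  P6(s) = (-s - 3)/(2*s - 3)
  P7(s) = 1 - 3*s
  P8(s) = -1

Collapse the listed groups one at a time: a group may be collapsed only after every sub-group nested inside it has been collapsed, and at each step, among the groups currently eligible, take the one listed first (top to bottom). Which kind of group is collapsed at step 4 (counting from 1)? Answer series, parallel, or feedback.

Answer: parallel

Working:
(1) combine P2, P3, P4 in series
(2) close the feedback loop around P1, (P2*P3*P4)
(3) reduce the series chain P7, P8
(4) add P5, P6, (P7*P8) (parallel)
(5) cascade [P1/(1+P1*(P2*P3*P4))], (P5+P6+(P7*P8))
Step 4 collapses a parallel group.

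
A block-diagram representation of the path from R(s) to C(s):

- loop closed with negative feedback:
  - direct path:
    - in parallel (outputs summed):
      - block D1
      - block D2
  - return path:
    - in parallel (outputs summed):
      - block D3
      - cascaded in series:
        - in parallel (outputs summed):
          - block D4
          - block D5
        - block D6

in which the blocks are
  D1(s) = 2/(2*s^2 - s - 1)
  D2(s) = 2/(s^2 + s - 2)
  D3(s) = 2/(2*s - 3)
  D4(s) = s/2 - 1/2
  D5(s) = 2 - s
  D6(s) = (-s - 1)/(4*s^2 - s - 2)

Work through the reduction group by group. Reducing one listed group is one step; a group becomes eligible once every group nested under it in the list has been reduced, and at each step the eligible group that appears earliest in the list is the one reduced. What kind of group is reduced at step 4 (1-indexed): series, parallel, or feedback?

Reducing step by step:

[1] sum the parallel branches D1, D2
[2] parallel reduction of D4, D5
[3] series reduction of (D4+D5), D6
[4] parallel reduction of D3, ((D4+D5)*D6)
[5] close the feedback loop around (D1+D2), (D3+((D4+D5)*D6))
The group at step 4 is a parallel group.

Answer: parallel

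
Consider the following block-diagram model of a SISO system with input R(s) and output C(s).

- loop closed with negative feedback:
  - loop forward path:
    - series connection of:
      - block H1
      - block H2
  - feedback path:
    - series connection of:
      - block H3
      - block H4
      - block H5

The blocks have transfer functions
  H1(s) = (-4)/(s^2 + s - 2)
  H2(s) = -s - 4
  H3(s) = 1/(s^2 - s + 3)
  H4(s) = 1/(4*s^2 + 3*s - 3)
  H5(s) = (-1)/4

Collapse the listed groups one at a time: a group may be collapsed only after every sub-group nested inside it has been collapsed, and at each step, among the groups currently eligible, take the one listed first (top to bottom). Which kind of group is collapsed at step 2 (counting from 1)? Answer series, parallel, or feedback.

Answer: series

Working:
Step 1 - cascade H1, H2
Step 2 - series reduction of H3, H4, H5
Step 3 - apply the feedback formula to (H1*H2), (H3*H4*H5)
So the answer for step 2 is series.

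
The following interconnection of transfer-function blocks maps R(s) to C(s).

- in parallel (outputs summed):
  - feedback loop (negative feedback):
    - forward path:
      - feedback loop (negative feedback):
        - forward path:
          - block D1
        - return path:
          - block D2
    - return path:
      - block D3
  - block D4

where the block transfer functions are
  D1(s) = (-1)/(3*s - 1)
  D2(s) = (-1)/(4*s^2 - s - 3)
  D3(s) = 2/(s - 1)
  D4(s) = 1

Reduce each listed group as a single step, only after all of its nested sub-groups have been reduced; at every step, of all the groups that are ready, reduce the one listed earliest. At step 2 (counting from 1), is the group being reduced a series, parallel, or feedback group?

Reducing step by step:

1. collapse the loop (D1 forward, D2 return)
2. feedback reduction of [D1/(1+D1*D2)], D3
3. sum the parallel branches [[D1/(1+D1*D2)]/(1+[D1/(1+D1*D2)]*D3)], D4
The group at step 2 is a feedback group.

Answer: feedback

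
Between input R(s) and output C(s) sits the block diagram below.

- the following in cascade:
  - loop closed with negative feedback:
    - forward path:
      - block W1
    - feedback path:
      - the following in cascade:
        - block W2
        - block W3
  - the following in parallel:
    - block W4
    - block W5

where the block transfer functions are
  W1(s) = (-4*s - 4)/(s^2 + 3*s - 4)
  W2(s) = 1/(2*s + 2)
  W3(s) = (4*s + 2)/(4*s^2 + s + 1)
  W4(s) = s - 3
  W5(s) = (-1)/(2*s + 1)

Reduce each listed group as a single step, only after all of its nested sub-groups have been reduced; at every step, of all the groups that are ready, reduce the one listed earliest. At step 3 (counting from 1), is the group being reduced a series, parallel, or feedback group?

Step 1. series reduction of W2, W3
Step 2. collapse the loop (W1 forward, (W2*W3) return)
Step 3. combine W4, W5 in parallel
Step 4. combine [W1/(1+W1*(W2*W3))], (W4+W5) in series
Step 3 collapses a parallel group.

Answer: parallel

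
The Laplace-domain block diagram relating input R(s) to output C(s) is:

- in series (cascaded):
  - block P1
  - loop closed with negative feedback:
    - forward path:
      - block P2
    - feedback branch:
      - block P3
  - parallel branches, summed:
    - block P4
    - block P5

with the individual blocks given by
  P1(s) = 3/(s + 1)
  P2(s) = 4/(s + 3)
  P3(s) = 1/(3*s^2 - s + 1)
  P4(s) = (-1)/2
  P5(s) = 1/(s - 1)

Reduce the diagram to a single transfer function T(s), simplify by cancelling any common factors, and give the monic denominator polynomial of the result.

The answer is s^5 + 8*s^4/3 - 5*s^3/3 - s^2/3 + 2*s/3 - 7/3.

Reasoning:
[1] reduce the feedback loop with forward P2 and return P3; result (12*s^2 - 4*s + 4)/(3*s^3 + 8*s^2 - 2*s + 7)
[2] parallel reduction of P4, P5; result (3 - s)/(2*s - 2)
[3] cascade P1, [P2/(1+P2*P3)], (P4+P5); result (-18*s^3 + 60*s^2 - 24*s + 18)/(3*s^5 + 8*s^4 - 5*s^3 - s^2 + 2*s - 7)
T(s) is the step-3 result (common factors already cancelled). Leading coefficient of the denominator: 3. Divide through by 3 for the monic polynomial.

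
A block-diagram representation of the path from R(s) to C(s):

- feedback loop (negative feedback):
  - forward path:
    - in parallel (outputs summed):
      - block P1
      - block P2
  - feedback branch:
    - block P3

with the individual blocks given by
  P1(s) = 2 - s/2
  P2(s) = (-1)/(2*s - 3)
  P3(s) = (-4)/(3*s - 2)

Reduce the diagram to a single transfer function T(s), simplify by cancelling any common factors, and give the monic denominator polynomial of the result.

Reducing step by step:

Step 1: parallel reduction of P1, P2 -> (-2*s^2 + 11*s - 14)/(4*s - 6)
Step 2: feedback reduction of (P1+P2), P3 -> (-6*s^3 + 37*s^2 - 64*s + 28)/(20*s^2 - 70*s + 68)
That last expression is T(s), already simplified. Scaling its denominator by 1/20 (the reciprocal of the leading coefficient) yields the monic denominator.

Answer: s^2 - 7*s/2 + 17/5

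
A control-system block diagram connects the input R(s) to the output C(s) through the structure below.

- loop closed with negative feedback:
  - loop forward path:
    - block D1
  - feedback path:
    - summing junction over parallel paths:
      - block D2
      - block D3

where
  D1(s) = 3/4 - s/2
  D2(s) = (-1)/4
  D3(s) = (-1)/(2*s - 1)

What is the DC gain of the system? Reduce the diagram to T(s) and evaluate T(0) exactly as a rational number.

First reduce the diagram to T(s).

Step 1 - reduce the parallel group D2, D3; result (-2*s - 3)/(8*s - 4)
Step 2 - apply the feedback formula to D1, (D2+D3); result (-16*s^2 + 32*s - 12)/(4*s^2 + 32*s - 25)
Evaluating the step-2 result (the overall T(s)) at s = 0 gives T(0) = -12/(-25) = 12/25.

Answer: 12/25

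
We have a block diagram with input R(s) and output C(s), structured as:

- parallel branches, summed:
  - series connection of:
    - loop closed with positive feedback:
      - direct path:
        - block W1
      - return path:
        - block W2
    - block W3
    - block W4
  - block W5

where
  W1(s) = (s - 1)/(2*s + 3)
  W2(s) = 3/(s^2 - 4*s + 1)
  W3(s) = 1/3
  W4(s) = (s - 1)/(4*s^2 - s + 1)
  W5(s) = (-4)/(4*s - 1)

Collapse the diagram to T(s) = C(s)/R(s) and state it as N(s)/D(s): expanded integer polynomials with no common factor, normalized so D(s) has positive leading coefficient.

Step 1 - feedback reduction of W1, W2; result (s^3 - 5*s^2 + 5*s - 1)/(2*s^3 - 5*s^2 - 13*s + 6)
Step 2 - combine [W1/(1-W1*W2)], W3, W4 in series; result (s^4 - 6*s^3 + 10*s^2 - 6*s + 1)/(24*s^5 - 66*s^4 - 135*s^3 + 96*s^2 - 57*s + 18)
Step 3 - parallel reduction of ([W1/(1-W1*W2)]*W3*W4), W5, which is the overall transfer function T(s) = C(s)/R(s) in lowest terms

Therefore the answer is (-92*s^5 + 239*s^4 + 586*s^3 - 418*s^2 + 238*s - 73)/(96*s^6 - 288*s^5 - 474*s^4 + 519*s^3 - 324*s^2 + 129*s - 18).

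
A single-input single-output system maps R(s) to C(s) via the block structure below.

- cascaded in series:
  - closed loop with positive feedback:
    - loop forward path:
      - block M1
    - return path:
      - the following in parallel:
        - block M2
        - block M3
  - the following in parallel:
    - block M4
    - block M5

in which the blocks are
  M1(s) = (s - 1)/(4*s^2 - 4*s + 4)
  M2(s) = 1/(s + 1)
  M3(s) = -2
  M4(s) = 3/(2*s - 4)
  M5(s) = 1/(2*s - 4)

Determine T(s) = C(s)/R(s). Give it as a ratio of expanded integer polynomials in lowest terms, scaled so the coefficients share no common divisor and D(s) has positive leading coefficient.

Reducing step by step:

Step 1. parallel reduction of M2, M3, giving (-2*s - 1)/(s + 1)
Step 2. feedback reduction of M1, (M2+M3), giving (s^2 - 1)/(4*s^3 + 2*s^2 - s + 3)
Step 3. combine M4, M5 in parallel, giving 2/(s - 2)
Step 4. series reduction of [M1/(1-M1*(M2+M3))], (M4+M5) - this is the overall T(s), already in the required normalized form

Answer: (2*s^2 - 2)/(4*s^4 - 6*s^3 - 5*s^2 + 5*s - 6)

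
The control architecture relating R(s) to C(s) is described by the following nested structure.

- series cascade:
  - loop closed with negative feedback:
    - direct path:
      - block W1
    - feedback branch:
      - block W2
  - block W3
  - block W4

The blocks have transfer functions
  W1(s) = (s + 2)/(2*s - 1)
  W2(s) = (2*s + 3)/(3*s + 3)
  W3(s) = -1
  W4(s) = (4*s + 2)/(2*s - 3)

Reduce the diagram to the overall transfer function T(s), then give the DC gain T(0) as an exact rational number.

(1) collapse the loop (W1 forward, W2 return): (3*s^2 + 9*s + 6)/(8*s^2 + 10*s + 3)
(2) combine [W1/(1+W1*W2)], W3, W4 in series: (-6*s^2 - 18*s - 12)/(8*s^2 - 6*s - 9)
Evaluating the step-2 result (the overall T(s)) at s = 0 gives T(0) = -12/(-9) = 4/3.

Answer: 4/3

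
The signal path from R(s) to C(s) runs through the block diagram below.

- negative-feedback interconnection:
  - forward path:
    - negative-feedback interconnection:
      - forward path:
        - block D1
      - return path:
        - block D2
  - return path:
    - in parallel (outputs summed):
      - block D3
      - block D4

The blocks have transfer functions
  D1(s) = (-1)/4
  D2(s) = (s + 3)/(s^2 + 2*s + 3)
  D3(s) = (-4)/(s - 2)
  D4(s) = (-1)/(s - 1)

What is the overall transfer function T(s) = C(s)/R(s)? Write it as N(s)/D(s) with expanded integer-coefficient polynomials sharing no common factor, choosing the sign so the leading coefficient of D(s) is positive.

(1) feedback reduction of D1, D2 = (-s^2 - 2*s - 3)/(4*s^2 + 7*s + 9)
(2) parallel reduction of D3, D4 = (6 - 5*s)/(s^2 - 3*s + 2)
(3) collapse the loop ([D1/(1+D1*D2)] forward, (D3+D4) return); the result is T(s) itself (integer coefficients, no common factor, positive leading denominator coefficient)

Hence the answer: (-s^4 + s^3 + s^2 + 5*s - 6)/(4*s^4 - 10*s)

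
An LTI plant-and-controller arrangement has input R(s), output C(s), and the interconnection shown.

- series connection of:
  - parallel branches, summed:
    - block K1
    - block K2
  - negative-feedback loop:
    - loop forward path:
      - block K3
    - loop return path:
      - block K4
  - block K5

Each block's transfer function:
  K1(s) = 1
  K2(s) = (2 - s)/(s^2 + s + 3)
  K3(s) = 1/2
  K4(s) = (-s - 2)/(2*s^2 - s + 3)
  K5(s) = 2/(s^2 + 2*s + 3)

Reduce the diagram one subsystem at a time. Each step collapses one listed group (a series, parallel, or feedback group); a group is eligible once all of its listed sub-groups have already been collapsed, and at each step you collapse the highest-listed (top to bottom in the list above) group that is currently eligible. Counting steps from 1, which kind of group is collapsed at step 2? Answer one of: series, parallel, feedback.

The answer is feedback.

Reasoning:
Step 1: combine K1, K2 in parallel
Step 2: feedback reduction of K3, K4
Step 3: series reduction of (K1+K2), [K3/(1+K3*K4)], K5
Step 2: feedback.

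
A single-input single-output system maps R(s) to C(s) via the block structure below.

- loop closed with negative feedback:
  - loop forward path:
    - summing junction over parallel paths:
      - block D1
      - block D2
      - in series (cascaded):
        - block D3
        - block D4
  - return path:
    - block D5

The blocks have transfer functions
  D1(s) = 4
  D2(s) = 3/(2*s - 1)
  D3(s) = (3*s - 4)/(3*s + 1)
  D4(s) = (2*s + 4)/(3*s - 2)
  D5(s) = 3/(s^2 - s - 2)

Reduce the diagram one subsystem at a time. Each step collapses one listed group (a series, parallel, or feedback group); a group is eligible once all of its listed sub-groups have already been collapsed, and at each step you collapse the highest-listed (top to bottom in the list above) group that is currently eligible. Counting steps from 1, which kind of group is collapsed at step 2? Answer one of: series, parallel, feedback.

The answer is parallel.

Reasoning:
1. multiply D3, D4 (series)
2. sum the parallel branches D1, D2, (D3*D4)
3. apply the feedback formula to (D1+D2+(D3*D4)), D5
The group at step 2 is a parallel group.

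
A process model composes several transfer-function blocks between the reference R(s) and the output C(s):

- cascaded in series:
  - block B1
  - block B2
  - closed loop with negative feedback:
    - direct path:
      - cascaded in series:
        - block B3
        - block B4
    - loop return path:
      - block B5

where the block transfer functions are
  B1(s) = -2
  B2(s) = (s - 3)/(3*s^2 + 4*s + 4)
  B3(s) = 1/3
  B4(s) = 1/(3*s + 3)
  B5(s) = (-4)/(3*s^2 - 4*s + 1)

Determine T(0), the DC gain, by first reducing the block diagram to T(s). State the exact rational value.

[1] combine B3, B4 in series gives 1/(9*s + 9)
[2] reduce the feedback loop with forward (B3*B4) and return B5 gives (3*s^2 - 4*s + 1)/(27*s^3 - 9*s^2 - 27*s + 5)
[3] combine B1, B2, [(B3*B4)/(1+(B3*B4)*B5)] in series gives (-6*s^3 + 26*s^2 - 26*s + 6)/(81*s^5 + 81*s^4 - 9*s^3 - 129*s^2 - 88*s + 20)
DC gain: substitute s = 0 into T(s) from step 3: T(0) = 6/20 = 3/10.

Hence the answer: 3/10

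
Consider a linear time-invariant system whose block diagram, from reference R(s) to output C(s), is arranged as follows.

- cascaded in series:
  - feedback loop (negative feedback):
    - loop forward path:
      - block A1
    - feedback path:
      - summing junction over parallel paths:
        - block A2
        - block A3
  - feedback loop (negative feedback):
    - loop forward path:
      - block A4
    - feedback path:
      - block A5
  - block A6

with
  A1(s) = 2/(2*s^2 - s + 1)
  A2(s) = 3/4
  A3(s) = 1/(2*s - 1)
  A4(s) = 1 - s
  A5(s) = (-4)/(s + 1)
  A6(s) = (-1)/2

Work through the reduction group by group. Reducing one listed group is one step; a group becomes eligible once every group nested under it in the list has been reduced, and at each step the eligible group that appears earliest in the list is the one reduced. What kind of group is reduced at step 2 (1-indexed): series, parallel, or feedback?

Reducing step by step:

1. sum the parallel branches A2, A3
2. apply the feedback formula to A1, (A2+A3)
3. collapse the loop (A4 forward, A5 return)
4. reduce the series chain [A1/(1+A1*(A2+A3))], [A4/(1+A4*A5)], A6
The group at step 2 is a feedback group.

Answer: feedback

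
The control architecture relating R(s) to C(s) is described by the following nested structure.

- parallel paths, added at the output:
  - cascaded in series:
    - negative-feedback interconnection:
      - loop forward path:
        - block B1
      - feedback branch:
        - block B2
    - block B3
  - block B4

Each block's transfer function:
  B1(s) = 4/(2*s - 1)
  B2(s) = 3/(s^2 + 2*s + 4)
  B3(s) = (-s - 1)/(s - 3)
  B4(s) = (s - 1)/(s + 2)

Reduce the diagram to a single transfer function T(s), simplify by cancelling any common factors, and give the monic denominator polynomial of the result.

First reduce the diagram to T(s).

Step 1 - feedback reduction of B1, B2: (4*s^2 + 8*s + 16)/(2*s^3 + 3*s^2 + 6*s + 8)
Step 2 - cascade [B1/(1+B1*B2)], B3: (-4*s^3 - 12*s^2 - 24*s - 16)/(2*s^4 - 3*s^3 - 3*s^2 - 10*s - 24)
Step 3 - reduce the parallel group ([B1/(1+B1*B2)]*B3), B4: (2*s^5 - 9*s^4 - 20*s^3 - 55*s^2 - 78*s - 8)/(2*s^5 + s^4 - 9*s^3 - 16*s^2 - 44*s - 48)
The result of step 3 is T(s) in lowest terms. Its denominator has leading coefficient 2; dividing the denominator through by 2 makes it monic.

Answer: s^5 + s^4/2 - 9*s^3/2 - 8*s^2 - 22*s - 24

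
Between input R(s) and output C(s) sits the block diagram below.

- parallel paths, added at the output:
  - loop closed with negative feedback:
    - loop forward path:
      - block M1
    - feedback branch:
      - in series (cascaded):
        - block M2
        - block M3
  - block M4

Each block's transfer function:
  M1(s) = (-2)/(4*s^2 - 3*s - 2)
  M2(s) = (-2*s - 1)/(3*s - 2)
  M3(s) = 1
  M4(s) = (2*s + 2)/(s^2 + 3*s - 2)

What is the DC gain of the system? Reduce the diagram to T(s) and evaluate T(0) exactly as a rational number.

(1) cascade M2, M3 = (-2*s - 1)/(3*s - 2)
(2) collapse the loop (M1 forward, (M2*M3) return) = (4 - 6*s)/(12*s^3 - 17*s^2 + 4*s + 6)
(3) sum the parallel branches [M1/(1+M1*(M2*M3))], M4 = (24*s^4 - 16*s^3 - 40*s^2 + 44*s + 4)/(12*s^5 + 19*s^4 - 71*s^3 + 52*s^2 + 10*s - 12)
That last expression is T(s); at s = 0 only the constant terms survive, so T(0) = 4/(-12) = -1/3.

Hence the answer: -1/3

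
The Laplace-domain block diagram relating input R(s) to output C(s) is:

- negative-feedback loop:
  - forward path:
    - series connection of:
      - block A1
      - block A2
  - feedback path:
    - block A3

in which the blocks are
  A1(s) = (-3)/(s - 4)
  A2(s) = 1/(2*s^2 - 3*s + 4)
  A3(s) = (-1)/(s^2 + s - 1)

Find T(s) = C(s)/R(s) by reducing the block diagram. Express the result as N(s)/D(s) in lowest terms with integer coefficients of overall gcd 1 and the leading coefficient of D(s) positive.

Reducing step by step:

(1) cascade A1, A2: (-3)/(2*s^3 - 11*s^2 + 16*s - 16)
(2) collapse the loop ((A1*A2) forward, A3 return); the result is T(s) itself (integer coefficients, no common factor, positive leading denominator coefficient)

Answer: (-3*s^2 - 3*s + 3)/(2*s^5 - 9*s^4 + 3*s^3 + 11*s^2 - 32*s + 19)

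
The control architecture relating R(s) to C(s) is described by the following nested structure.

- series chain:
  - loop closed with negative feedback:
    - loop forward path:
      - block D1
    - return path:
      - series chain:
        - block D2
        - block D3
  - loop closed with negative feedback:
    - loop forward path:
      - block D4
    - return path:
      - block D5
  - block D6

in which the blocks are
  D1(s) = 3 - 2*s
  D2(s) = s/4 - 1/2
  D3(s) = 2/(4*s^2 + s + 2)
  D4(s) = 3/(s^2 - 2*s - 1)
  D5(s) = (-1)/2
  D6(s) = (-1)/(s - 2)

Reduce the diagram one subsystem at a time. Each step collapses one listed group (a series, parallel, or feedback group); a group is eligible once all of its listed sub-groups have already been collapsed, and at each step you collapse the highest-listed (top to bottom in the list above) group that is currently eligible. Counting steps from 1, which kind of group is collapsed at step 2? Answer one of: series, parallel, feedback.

Answer: feedback

Working:
Step 1: cascade D2, D3
Step 2: close the feedback loop around D1, (D2*D3)
Step 3: close the feedback loop around D4, D5
Step 4: series reduction of [D1/(1+D1*(D2*D3))], [D4/(1+D4*D5)], D6
So the answer for step 2 is feedback.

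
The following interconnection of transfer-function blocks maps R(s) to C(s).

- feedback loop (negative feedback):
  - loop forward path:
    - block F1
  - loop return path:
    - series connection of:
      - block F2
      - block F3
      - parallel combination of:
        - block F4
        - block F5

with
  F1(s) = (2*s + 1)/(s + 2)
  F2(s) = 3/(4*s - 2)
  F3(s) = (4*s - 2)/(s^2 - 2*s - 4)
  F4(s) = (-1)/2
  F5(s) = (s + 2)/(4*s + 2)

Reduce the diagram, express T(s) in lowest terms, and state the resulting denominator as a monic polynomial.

(1) sum the parallel branches F4, F5: (1 - s)/(4*s + 2)
(2) series reduction of F2, F3, (F4+F5): (3 - 3*s)/(4*s^3 - 6*s^2 - 20*s - 8)
(3) close the feedback loop around F1, (F2*F3*(F4+F5)): (4*s^3 - 6*s^2 - 20*s - 8)/(2*s^3 - 19*s - 13)
T(s) is the step-3 result (common factors already cancelled). Leading coefficient of the denominator: 2. Divide through by 2 for the monic polynomial.

Therefore the answer is s^3 - 19*s/2 - 13/2.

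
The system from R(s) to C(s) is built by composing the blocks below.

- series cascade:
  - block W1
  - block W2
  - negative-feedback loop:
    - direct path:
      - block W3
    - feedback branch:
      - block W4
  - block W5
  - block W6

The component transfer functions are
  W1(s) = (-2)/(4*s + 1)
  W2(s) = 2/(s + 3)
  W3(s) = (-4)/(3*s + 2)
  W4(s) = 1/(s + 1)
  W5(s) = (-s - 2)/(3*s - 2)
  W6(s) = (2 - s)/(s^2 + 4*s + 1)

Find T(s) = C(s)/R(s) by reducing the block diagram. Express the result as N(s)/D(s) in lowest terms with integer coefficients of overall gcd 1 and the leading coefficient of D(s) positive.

Reducing step by step:

Step 1: collapse the loop (W3 forward, W4 return), giving (-4*s - 4)/(3*s^2 + 5*s - 2)
Step 2: combine W1, W2, [W3/(1+W3*W4)], W5, W6 in series, which is the overall transfer function T(s) = C(s)/R(s) in lowest terms

Answer: (16*s^2 - 16*s - 32)/(36*s^6 + 225*s^5 + 278*s^4 - 248*s^3 - 80*s^2 + 23*s + 6)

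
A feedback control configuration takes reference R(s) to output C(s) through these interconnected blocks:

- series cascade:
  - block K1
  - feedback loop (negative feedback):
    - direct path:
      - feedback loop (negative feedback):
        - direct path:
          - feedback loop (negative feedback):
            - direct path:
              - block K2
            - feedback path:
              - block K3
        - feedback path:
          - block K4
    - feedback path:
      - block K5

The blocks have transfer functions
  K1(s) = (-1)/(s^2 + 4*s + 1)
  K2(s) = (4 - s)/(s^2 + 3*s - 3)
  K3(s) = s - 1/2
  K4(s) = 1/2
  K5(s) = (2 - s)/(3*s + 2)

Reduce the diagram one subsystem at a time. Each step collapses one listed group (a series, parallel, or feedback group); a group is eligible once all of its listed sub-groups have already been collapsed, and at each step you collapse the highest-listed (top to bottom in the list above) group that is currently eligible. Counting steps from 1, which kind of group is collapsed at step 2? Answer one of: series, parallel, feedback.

Answer: feedback

Working:
(1) close the feedback loop around K2, K3
(2) collapse the loop ([K2/(1+K2*K3)] forward, K4 return)
(3) close the feedback loop around [[K2/(1+K2*K3)]/(1+[K2/(1+K2*K3)]*K4)], K5
(4) reduce the series chain K1, [[[K2/(1+K2*K3)]/(1+[K2/(1+K2*K3)]*K4)]/(1+[[K2/(1+K2*K3)]/(1+[K2/(1+K2*K3)]*K4)]*K5)]
So the answer for step 2 is feedback.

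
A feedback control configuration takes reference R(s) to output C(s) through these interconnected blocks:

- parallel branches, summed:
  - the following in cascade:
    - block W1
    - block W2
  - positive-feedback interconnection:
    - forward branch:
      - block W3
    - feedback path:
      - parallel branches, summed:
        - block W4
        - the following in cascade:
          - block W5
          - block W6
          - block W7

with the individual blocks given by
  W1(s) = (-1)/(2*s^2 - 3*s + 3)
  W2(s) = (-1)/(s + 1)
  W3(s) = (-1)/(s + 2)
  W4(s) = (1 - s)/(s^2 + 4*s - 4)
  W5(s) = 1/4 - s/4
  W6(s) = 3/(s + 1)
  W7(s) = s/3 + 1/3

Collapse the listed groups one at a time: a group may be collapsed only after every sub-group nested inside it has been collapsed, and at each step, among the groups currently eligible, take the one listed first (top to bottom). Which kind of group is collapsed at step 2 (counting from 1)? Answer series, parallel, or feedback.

Step 1 - reduce the series chain W1, W2
Step 2 - cascade W5, W6, W7
Step 3 - sum the parallel branches W4, (W5*W6*W7)
Step 4 - close the feedback loop around W3, (W4+(W5*W6*W7))
Step 5 - parallel reduction of (W1*W2), [W3/(1-W3*(W4+(W5*W6*W7)))]
So the answer for step 2 is series.

Therefore the answer is series.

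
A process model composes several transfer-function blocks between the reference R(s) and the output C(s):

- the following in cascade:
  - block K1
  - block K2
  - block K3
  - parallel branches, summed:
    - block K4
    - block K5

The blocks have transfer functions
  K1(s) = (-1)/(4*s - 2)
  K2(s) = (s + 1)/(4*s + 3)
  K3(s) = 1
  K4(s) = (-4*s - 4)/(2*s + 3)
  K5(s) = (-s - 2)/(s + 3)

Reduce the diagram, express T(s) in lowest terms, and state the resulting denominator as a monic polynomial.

(1) parallel reduction of K4, K5 -> (-6*s^2 - 23*s - 18)/(2*s^2 + 9*s + 9)
(2) series reduction of K1, K2, K3, (K4+K5) -> (6*s^3 + 29*s^2 + 41*s + 18)/(32*s^4 + 152*s^3 + 168*s^2 - 18*s - 54)
T(s) is the step-2 result (common factors already cancelled). Leading coefficient of the denominator: 32. Divide through by 32 for the monic polynomial.

Final answer: s^4 + 19*s^3/4 + 21*s^2/4 - 9*s/16 - 27/16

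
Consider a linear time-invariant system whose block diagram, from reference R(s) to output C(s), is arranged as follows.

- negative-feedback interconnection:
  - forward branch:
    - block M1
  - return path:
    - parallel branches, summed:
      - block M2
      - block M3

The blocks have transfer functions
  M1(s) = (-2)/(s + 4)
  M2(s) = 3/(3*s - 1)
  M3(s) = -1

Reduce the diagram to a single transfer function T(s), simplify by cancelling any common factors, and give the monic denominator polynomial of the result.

The answer is s^2 + 17*s/3 - 4.

Reasoning:
Step 1. parallel reduction of M2, M3, giving (4 - 3*s)/(3*s - 1)
Step 2. collapse the loop (M1 forward, (M2+M3) return), giving (2 - 6*s)/(3*s^2 + 17*s - 12)
The result of step 2 is T(s) in lowest terms. Its denominator has leading coefficient 3; dividing the denominator through by 3 makes it monic.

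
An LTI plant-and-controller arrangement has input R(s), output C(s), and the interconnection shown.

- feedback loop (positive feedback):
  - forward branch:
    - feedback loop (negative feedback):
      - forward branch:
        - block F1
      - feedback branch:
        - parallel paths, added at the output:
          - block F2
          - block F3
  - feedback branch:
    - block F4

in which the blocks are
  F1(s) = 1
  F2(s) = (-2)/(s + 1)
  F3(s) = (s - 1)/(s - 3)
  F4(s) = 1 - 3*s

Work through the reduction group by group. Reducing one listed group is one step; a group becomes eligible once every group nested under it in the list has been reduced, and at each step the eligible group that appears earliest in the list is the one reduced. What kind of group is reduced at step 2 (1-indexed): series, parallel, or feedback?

(1) parallel reduction of F2, F3
(2) reduce the feedback loop with forward F1 and return (F2+F3)
(3) close the feedback loop around [F1/(1+F1*(F2+F3))], F4
So the answer for step 2 is feedback.

Final answer: feedback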